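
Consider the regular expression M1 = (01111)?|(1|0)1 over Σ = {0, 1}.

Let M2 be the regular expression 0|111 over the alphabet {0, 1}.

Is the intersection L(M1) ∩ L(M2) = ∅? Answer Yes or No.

Yes

Converting the expression M1 to a DFA (subset construction, then merging equivalent states) gives the minimal DFA with states {r0, r1, r2, r3, r4, r5, r6}, start state r0, accepting states {r0, r4, r5} and transitions r0: 0→r1, 1→r2; r1: 0→r3, 1→r4; r2: 0→r3, 1→r5; r3: 0→r3, 1→r3; r4: 0→r3, 1→r6; r5: 0→r3, 1→r3; r6: 0→r3, 1→r2.
Converting the expression M2 to a DFA (subset construction, then merging equivalent states) gives the minimal DFA with states {t0, t1, t2, t3, t4}, start state t0, accepting states {t1} and transitions t0: 0→t1, 1→t2; t1: 0→t3, 1→t3; t2: 0→t3, 1→t4; t3: 0→t3, 1→t3; t4: 0→t3, 1→t1.
Exploring the product automaton M1 × M2 from the start pair (r0, t0), following both machines on each input symbol, reaches 10 state pairs: (r0, t0), (r1, t1), (r2, t2), (r3, t3), (r4, t3), (r5, t4), (r6, t3), (r3, t1), (r2, t3), (r5, t3).
M1 accepts in {r0, r4, r5} and M2 accepts in {t1}; no reachable pair has both components accepting, so no string drives both machines to acceptance simultaneously and L(M1) ∩ L(M2) = ∅.
So no string is accepted by both, and the intersection is empty.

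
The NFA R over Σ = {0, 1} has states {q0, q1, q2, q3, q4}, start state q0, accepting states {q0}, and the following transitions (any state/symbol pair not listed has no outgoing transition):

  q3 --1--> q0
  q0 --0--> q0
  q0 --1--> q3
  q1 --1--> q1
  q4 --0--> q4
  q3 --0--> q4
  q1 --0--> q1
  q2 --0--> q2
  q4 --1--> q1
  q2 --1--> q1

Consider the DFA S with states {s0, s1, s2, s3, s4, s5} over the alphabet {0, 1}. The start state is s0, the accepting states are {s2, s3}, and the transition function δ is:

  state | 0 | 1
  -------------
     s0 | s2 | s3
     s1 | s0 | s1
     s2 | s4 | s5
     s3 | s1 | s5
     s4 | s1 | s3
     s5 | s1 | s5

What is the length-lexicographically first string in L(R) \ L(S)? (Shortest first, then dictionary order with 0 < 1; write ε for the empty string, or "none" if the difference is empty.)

The empty string ε is accepted by R but not by S.
Since ε is the unique shortest string, it is the required witness.

ε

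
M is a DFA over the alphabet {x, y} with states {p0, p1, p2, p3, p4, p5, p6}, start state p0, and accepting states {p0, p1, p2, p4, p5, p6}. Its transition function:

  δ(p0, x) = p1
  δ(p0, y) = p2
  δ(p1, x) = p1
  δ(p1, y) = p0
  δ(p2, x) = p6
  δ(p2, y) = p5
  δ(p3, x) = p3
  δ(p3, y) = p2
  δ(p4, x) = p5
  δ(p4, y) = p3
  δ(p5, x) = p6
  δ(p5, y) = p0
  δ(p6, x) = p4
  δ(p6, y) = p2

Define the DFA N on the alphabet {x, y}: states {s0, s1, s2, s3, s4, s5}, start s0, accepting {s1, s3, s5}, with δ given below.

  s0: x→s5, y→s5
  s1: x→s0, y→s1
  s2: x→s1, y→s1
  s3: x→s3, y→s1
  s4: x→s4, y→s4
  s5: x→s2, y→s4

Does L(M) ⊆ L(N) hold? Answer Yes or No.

The empty string ε is in L(M) but not in L(N).
So L(M) ⊄ L(N).

No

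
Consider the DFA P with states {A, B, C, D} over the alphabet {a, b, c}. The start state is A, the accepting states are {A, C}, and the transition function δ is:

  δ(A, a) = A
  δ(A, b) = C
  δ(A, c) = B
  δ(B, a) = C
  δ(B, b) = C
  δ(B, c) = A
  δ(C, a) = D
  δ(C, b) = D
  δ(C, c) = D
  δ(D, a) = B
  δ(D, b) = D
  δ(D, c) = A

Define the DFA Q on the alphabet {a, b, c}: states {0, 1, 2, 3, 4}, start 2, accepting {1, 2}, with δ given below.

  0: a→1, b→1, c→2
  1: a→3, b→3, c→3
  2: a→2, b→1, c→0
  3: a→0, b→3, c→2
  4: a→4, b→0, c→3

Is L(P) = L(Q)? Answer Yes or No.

Exploring the product automaton P × Q from the start pair (A, 2), following both machines on each input symbol, reaches 4 state pairs: (A, 2), (C, 1), (B, 0), (D, 3).
P accepts in {A, C} and Q accepts in {1, 2}. In every reachable pair the two components are either both accepting — (A, 2), (C, 1) — or both non-accepting, so no string is accepted by exactly one of the machines: L(P) \ L(Q) and L(Q) \ L(P) are both empty.
Hence every string is accepted by P iff it is accepted by Q, and the two languages coincide.

Yes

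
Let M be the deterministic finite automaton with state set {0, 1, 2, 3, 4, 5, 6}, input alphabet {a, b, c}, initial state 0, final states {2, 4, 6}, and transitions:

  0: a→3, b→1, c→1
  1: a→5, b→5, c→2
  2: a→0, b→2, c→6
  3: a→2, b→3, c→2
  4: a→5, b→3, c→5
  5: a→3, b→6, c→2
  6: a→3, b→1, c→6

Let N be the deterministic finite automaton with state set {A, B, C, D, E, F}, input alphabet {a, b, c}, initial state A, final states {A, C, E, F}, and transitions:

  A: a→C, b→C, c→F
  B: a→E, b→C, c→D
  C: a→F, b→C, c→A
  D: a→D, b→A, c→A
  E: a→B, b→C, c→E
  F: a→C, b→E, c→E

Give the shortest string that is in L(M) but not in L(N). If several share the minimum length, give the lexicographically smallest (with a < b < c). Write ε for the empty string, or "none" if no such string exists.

cbac

The string cbac is accepted by M but not by N.
No shorter string lies in the difference, and cbac is the lexicographically first length-4 string in L(M) \ L(N).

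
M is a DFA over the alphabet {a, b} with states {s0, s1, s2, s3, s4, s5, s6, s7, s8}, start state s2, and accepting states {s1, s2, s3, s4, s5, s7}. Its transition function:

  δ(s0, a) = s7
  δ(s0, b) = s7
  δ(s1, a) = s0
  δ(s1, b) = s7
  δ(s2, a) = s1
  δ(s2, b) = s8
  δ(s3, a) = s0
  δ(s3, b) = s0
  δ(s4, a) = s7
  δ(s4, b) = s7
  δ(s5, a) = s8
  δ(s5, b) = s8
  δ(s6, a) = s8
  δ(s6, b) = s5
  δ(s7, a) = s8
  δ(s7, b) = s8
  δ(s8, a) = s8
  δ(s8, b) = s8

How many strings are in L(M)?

The useful subgraph on states {s0, s1, s2, s7} is acyclic, so L(M) is finite; the longest accepting path visits 4 useful states, giving maximum string length 3.
Counting accepting paths from s2 by length: 1 of length 0, 1 of length 1, 1 of length 2, 2 of length 3. Total 5.

5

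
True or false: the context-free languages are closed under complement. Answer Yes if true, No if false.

CFLs are closed under union, so if they were also closed under complement they would be closed under intersection by De Morgan (L₁ ∩ L₂ is the complement of the union of the complements). But {aⁿbⁿcᵐ} ∩ {aᵐbⁿcⁿ} = {aⁿbⁿcⁿ} is not context-free although both operands are.

No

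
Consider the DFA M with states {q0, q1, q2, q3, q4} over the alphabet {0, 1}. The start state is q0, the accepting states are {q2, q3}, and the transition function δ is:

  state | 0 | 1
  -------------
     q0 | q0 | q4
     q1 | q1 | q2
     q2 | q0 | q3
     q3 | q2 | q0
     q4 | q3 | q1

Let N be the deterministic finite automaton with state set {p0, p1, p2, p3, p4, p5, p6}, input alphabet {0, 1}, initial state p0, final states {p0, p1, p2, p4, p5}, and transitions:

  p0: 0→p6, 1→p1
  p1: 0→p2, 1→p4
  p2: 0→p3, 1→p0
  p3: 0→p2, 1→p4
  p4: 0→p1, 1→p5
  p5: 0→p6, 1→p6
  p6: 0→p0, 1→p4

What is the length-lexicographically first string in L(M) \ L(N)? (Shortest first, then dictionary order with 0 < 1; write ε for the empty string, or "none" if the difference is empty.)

100

The string 100 is accepted by M but not by N.
No shorter string lies in the difference, and 100 is the lexicographically first length-3 string in L(M) \ L(N).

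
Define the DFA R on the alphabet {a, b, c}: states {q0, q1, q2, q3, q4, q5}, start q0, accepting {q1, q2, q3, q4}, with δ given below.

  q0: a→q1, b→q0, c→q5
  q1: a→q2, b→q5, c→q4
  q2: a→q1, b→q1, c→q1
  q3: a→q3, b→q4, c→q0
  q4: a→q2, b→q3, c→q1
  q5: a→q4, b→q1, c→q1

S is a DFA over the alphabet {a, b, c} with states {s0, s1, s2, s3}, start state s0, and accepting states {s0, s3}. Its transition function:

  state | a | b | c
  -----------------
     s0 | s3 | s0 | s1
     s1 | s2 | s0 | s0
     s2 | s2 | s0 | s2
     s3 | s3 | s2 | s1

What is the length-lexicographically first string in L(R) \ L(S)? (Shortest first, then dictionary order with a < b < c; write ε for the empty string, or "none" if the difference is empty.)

ac

The string ac is accepted by R but not by S.
No shorter string lies in the difference, and ac is the lexicographically first length-2 string in L(R) \ L(S).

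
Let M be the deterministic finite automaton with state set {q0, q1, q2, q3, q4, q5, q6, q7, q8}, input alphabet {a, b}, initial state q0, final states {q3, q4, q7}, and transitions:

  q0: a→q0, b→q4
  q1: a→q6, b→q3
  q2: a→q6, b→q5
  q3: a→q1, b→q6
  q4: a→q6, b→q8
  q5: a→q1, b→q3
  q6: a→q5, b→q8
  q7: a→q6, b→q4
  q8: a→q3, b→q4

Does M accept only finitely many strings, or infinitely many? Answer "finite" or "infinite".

infinite

State q0 is reachable from the start and can reach an accepting state, and it lies on the cycle q0 → q0.
Traversing that cycle any number of times yields accepted strings of unbounded length, so the language is infinite.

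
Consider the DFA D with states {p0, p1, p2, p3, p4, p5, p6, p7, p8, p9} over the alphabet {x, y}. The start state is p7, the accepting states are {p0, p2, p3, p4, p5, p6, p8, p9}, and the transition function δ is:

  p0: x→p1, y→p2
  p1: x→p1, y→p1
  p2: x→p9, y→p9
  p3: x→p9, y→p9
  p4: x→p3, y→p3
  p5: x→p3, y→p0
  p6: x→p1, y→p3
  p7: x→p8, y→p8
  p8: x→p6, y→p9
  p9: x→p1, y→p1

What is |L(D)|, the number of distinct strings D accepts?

12

The useful subgraph on states {p3, p6, p7, p8, p9} is acyclic, so L(D) is finite; the longest accepting path visits 5 useful states, giving maximum string length 4.
Counting accepting paths from p7 by length: 2 of length 1, 4 of length 2, 2 of length 3, 4 of length 4. Total 12.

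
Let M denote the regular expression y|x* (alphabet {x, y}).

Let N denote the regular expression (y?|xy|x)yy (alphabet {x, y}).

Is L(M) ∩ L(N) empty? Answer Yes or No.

Converting the expression M to a DFA (subset construction, then merging equivalent states) gives the minimal DFA with states {m0, m1, m2, m3}, start state m0, accepting states {m0, m1, m2} and transitions m0: x→m1, y→m2; m1: x→m1, y→m3; m2: x→m3, y→m3; m3: x→m3, y→m3.
Converting the expression N to a DFA (subset construction, then merging equivalent states) gives the minimal DFA with states {n0, n1, n2, n3, n4, n5}, start state n0, accepting states {n4, n5} and transitions n0: x→n1, y→n2; n1: x→n3, y→n2; n2: x→n3, y→n4; n3: x→n3, y→n3; n4: x→n3, y→n5; n5: x→n3, y→n3.
Exploring the product automaton M × N from the start pair (m0, n0), following both machines on each input symbol, reaches 8 state pairs: (m0, n0), (m1, n1), (m2, n2), (m1, n3), (m3, n2), (m3, n3), (m3, n4), (m3, n5).
M accepts in {m0, m1, m2} and N accepts in {n4, n5}; no reachable pair has both components accepting, so no string drives both machines to acceptance simultaneously and L(M) ∩ L(N) = ∅.
So no string is accepted by both, and the intersection is empty.

Yes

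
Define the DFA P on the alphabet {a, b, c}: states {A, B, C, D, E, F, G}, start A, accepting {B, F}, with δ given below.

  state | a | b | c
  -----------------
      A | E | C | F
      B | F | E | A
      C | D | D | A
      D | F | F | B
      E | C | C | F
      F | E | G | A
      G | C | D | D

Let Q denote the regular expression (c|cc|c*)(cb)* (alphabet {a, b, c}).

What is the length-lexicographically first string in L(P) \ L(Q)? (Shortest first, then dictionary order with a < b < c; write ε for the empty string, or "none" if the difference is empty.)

The string ac is accepted by P but not by Q.
No shorter string lies in the difference, and ac is the lexicographically first length-2 string in L(P) \ L(Q).

ac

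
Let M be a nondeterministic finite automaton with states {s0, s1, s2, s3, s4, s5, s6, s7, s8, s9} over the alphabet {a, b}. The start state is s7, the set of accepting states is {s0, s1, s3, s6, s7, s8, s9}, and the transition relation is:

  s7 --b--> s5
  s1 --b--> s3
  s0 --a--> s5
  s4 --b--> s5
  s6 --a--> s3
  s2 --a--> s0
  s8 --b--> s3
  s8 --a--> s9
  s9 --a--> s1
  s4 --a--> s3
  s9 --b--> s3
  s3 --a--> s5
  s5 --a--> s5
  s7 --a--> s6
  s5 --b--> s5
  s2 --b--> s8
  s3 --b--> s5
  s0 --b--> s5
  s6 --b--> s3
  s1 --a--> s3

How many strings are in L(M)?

The useful subgraph on states {s3, s6, s7} is acyclic, so L(M) is finite; the longest accepting path visits 3 useful states, giving maximum string length 2.
Counting accepting paths from s7 by length: 1 of length 0, 1 of length 1, 2 of length 2. Total 4.

4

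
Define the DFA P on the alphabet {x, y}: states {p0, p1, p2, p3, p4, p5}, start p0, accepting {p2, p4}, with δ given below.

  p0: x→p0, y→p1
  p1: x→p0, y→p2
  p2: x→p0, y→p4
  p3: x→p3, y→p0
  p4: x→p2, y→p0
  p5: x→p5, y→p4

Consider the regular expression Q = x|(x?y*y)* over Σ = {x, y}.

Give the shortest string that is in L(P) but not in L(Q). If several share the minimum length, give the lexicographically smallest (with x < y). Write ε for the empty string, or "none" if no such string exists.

xxyy

The string xxyy is accepted by P but not by Q.
No shorter string lies in the difference, and xxyy is the lexicographically first length-4 string in L(P) \ L(Q).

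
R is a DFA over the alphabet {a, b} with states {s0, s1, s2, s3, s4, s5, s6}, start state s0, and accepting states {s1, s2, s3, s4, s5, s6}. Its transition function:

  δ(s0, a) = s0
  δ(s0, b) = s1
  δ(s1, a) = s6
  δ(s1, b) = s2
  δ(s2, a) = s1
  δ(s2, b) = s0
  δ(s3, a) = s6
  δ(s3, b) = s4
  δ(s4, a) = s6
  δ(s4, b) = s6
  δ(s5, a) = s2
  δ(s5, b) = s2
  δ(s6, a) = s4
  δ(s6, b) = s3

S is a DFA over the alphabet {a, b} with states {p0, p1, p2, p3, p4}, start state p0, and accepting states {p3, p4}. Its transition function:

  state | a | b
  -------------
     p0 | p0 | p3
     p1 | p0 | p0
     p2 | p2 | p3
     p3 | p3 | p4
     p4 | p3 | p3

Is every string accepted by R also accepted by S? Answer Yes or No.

Exploring the product automaton R × S from the start pair (s0, p0), following both machines on each input symbol, reaches 13 state pairs: (s0, p0), (s1, p3), (s6, p3), (s2, p4), (s4, p3), (s3, p4), (s0, p3), (s6, p4), (s1, p4), (s3, p3), (s2, p3), (s4, p4), (s0, p4).
R accepts in {s1, s2, s3, s4, s5, s6} and S accepts in {p3, p4}. The reachable pairs whose R-component is accepting are (s1, p3), (s6, p3), (s2, p4), (s4, p3), (s3, p4), (s6, p4), (s1, p4), (s3, p3), (s2, p3), (s4, p4); in each of them the S-component is accepting too, so the product for L(R) \ L(S) (R-component accepting, S-component rejecting) has no reachable accepting pair and the difference is empty.
Hence every string in L(R) is also in L(S).

Yes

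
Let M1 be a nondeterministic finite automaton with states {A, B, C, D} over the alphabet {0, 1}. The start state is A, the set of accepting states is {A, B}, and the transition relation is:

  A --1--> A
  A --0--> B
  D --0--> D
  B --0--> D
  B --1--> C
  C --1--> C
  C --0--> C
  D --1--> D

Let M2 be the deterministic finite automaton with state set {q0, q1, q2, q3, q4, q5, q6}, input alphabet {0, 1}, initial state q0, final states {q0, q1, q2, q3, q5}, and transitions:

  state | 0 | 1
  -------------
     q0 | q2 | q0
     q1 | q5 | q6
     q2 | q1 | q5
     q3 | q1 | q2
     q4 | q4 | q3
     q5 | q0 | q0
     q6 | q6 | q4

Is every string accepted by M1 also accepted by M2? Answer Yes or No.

Yes

Exploring the product automaton M1 × M2 from the start pair (A, q0), following both machines on each input symbol, reaches 16 state pairs: (A, q0), (B, q2), (D, q1), (C, q5), (D, q5), (D, q6), (C, q0), (D, q0), (D, q4), (C, q2), (D, q2), (D, q3), (C, q1), (C, q6), (C, q4), (C, q3).
M1 accepts in {A, B} and M2 accepts in {q0, q1, q2, q3, q5}. The reachable pairs whose M1-component is accepting are (A, q0), (B, q2); in each of them the M2-component is accepting too, so the product for L(M1) \ L(M2) (M1-component accepting, M2-component rejecting) has no reachable accepting pair and the difference is empty.
Hence every string in L(M1) is also in L(M2).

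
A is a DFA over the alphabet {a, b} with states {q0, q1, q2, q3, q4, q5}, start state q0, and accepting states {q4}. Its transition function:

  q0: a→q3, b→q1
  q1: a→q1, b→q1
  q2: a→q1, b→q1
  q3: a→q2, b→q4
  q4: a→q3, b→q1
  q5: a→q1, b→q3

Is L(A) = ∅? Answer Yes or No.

No

The string ab is accepted: the run q0 → q3 → q4 ends in the accepting state q4.
Since at least one string is accepted, L(A) is not empty.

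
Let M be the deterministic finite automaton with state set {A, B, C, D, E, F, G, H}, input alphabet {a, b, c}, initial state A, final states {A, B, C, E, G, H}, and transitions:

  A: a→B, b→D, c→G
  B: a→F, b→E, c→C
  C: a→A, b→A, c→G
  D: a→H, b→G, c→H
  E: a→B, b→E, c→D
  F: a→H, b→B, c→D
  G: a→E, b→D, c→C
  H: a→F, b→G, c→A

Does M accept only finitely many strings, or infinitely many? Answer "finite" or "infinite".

State A is reachable from the start and can reach an accepting state, and it lies on the cycle A → B → C → A.
Traversing that cycle any number of times yields accepted strings of unbounded length, so the language is infinite.

infinite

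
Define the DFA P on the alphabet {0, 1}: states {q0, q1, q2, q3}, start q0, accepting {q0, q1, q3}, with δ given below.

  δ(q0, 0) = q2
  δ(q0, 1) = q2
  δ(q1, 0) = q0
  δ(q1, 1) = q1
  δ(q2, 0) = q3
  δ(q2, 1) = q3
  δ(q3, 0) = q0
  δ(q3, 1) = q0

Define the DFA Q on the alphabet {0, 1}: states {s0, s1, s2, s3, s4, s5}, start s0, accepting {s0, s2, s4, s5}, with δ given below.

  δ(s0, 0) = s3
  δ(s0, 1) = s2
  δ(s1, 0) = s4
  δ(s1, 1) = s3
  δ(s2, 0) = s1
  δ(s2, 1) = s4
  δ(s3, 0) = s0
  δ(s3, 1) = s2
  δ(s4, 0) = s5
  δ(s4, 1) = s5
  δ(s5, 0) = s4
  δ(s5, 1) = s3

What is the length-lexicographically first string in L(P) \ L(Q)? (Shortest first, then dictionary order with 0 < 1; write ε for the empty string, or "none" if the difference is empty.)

10

The string 10 is accepted by P but not by Q.
No shorter string lies in the difference, and 10 is the lexicographically first length-2 string in L(P) \ L(Q).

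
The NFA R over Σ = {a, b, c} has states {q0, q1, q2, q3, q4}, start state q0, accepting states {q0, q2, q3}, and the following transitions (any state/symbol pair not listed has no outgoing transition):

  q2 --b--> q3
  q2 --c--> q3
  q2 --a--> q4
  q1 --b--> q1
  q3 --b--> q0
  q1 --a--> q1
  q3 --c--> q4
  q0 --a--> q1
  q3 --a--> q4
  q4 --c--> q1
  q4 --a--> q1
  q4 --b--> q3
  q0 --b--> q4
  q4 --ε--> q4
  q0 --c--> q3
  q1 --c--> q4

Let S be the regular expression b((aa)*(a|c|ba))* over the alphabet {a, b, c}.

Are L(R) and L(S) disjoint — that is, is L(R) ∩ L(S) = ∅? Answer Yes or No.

Yes

Converting the expression S to a DFA (subset construction, then merging equivalent states) gives the minimal DFA with states {s0, s1, s2, s3}, start state s0, accepting states {s2} and transitions s0: a→s1, b→s2, c→s1; s1: a→s1, b→s1, c→s1; s2: a→s2, b→s3, c→s2; s3: a→s2, b→s1, c→s1.
Exploring the product automaton R × S from the start pair (q0, s0), following both machines on each input symbol, reaches 9 state pairs: (q0, s0), (q1, s1), (q4, s2), (q3, s1), (q4, s1), (q1, s2), (q3, s3), (q0, s1), (q1, s3).
R accepts in {q0, q2, q3} and S accepts in {s2}; no reachable pair has both components accepting, so no string drives both machines to acceptance simultaneously and L(R) ∩ L(S) = ∅.
So no string is accepted by both, and the intersection is empty.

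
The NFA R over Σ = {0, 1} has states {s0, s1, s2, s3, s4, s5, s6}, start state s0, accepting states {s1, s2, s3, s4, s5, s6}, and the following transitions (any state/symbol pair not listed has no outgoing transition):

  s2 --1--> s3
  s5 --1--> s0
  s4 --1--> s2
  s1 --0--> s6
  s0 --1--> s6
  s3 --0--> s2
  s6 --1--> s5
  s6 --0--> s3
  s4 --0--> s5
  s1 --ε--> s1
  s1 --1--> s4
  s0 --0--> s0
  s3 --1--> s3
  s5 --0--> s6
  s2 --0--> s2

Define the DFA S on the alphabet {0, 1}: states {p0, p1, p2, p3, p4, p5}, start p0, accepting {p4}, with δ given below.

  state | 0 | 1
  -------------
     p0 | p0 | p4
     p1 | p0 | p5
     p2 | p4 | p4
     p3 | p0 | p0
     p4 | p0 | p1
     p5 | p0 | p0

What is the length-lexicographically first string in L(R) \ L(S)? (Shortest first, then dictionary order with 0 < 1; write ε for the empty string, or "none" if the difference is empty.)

The string 10 is accepted by R but not by S.
No shorter string lies in the difference, and 10 is the lexicographically first length-2 string in L(R) \ L(S).

10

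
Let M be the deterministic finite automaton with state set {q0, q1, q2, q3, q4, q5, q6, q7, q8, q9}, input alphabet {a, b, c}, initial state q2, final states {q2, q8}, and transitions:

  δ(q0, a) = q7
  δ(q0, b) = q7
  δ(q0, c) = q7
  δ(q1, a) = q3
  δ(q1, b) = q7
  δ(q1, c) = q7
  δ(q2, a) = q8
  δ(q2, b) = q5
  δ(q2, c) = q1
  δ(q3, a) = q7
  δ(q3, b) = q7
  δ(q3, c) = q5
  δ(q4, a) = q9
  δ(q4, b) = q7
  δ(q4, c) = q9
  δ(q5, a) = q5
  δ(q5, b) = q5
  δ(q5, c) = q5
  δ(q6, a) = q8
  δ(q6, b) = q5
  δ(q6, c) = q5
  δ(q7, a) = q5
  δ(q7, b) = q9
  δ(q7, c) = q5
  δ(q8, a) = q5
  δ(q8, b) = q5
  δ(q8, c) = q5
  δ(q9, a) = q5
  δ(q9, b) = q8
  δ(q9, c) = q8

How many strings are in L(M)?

The useful subgraph on states {q1, q2, q3, q7, q8, q9} is acyclic, so L(M) is finite; the longest accepting path visits 6 useful states, giving maximum string length 5.
Counting accepting paths from q2 by length: 1 of length 0, 1 of length 1, 4 of length 4, 4 of length 5. Total 10.

10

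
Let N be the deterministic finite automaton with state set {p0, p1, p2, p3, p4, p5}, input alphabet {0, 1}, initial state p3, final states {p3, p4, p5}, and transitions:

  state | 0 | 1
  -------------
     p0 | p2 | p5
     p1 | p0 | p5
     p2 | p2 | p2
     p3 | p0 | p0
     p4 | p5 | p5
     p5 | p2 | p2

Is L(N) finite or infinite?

finite

The useful states (reachable from p3 and able to reach an accepting state) are {p0, p3, p5}.
Restricted to these states the transition graph has no cycle, so every accepting path has bounded length and L is finite.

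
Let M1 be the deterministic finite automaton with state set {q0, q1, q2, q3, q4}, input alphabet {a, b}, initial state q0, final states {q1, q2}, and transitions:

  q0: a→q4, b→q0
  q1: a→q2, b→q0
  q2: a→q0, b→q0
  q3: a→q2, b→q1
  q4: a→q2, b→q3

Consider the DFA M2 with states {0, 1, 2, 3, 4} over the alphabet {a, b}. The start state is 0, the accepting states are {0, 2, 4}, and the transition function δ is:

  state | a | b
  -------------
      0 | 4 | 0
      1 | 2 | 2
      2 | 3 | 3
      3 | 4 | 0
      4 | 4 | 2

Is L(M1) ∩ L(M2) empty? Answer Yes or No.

The string aa is accepted by both M1 and M2.
Hence L(M1) ∩ L(M2) ≠ ∅.

No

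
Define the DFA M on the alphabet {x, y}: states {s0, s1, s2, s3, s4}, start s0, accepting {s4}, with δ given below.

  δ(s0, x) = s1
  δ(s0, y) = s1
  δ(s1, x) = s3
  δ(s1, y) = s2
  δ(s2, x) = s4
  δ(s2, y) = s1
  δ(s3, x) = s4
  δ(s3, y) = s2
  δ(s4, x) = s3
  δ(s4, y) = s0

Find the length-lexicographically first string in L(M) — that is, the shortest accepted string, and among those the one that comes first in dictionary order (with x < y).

xxx

A breadth-first search from s0 reaches an accepting state first via the path s0 → s1 → s3 → s4 on input xxx.
No string of length < 3 is accepted (BFS exhausts all shorter strings without reaching an accepting state), and xxx is the lexicographically least accepting string of length 3.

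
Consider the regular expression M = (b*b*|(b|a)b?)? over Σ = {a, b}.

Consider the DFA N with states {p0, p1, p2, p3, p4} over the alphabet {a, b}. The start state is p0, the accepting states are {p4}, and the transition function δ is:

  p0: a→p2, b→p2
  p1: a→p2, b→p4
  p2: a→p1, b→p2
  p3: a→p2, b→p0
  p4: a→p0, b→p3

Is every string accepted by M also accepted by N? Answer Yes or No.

The empty string ε is in L(M) but not in L(N).
So L(M) ⊄ L(N).

No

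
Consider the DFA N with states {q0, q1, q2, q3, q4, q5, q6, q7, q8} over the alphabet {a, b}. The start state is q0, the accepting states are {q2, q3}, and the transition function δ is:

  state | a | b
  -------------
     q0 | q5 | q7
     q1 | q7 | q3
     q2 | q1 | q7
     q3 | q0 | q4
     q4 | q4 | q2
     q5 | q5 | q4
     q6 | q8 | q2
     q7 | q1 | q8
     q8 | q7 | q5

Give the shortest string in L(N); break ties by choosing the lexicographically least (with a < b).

A breadth-first search from q0 reaches an accepting state first via the path q0 → q5 → q4 → q2 on input abb.
No string of length < 3 is accepted (BFS exhausts all shorter strings without reaching an accepting state), and abb is the lexicographically least accepting string of length 3.

abb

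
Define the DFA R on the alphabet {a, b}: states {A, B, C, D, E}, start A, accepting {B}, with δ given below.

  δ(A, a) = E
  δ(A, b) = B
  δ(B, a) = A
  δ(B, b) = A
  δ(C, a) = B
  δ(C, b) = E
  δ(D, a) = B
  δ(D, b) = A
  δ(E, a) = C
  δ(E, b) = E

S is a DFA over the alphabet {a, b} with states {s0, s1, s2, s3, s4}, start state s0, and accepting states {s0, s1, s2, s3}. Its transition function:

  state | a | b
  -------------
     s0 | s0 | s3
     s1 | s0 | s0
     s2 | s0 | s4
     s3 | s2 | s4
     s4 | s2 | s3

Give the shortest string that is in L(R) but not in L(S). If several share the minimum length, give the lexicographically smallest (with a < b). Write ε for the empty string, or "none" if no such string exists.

bab

The string bab is accepted by R but not by S.
No shorter string lies in the difference, and bab is the lexicographically first length-3 string in L(R) \ L(S).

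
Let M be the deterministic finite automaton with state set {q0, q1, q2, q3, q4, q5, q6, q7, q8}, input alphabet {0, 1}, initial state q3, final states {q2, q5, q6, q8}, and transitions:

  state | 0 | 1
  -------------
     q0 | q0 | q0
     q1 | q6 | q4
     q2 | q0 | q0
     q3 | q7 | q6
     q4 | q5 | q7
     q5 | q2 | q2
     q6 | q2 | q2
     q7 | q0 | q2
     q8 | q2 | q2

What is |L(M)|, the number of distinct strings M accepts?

The useful subgraph on states {q2, q3, q6, q7} is acyclic, so L(M) is finite; the longest accepting path visits 3 useful states, giving maximum string length 2.
Counting accepting paths from q3 by length: 1 of length 1, 3 of length 2. Total 4.

4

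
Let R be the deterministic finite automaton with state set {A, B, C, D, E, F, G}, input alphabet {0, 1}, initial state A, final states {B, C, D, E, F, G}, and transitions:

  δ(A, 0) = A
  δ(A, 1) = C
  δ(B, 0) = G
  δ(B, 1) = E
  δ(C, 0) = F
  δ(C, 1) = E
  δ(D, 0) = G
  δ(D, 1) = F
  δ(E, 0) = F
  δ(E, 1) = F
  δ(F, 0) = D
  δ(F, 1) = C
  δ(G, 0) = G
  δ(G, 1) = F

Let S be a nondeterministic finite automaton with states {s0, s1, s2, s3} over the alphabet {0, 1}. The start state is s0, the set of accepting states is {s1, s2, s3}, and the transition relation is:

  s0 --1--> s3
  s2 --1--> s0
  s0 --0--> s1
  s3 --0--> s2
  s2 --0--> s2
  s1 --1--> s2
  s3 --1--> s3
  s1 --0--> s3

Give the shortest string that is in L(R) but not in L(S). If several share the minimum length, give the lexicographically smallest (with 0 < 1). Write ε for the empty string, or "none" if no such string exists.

The string 011 is accepted by R but not by S.
No shorter string lies in the difference, and 011 is the lexicographically first length-3 string in L(R) \ L(S).

011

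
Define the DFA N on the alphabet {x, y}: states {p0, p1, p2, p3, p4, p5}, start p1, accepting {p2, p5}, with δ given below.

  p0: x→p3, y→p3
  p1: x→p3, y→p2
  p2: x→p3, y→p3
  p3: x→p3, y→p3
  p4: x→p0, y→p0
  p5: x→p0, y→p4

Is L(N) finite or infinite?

The useful states (reachable from p1 and able to reach an accepting state) are {p1, p2}.
Restricted to these states the transition graph has no cycle, so every accepting path has bounded length and L is finite.

finite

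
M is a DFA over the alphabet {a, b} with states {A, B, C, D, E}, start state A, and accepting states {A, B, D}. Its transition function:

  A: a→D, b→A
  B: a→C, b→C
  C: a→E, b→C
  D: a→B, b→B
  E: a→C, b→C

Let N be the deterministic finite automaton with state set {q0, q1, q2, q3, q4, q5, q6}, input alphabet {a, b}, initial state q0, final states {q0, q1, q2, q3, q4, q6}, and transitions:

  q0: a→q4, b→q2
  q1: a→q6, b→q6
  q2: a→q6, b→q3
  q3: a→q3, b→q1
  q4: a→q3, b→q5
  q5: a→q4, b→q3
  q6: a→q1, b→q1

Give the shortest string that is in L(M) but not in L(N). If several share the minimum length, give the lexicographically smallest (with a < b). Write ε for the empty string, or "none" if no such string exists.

ab

The string ab is accepted by M but not by N.
No shorter string lies in the difference, and ab is the lexicographically first length-2 string in L(M) \ L(N).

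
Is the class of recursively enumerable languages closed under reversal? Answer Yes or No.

Yes

Reverse the input and run the recogniser for L on it; this accepts exactly Lᴿ.
So the recursively enumerable languages are closed under reversal.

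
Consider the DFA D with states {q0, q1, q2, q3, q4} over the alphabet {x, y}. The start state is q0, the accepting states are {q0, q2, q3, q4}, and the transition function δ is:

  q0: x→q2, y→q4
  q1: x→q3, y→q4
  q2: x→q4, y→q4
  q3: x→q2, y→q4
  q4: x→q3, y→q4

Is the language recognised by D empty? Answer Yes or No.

The empty string ε is accepted: the run q0 ends in the accepting state q0.
Since at least one string is accepted, L(D) is not empty.

No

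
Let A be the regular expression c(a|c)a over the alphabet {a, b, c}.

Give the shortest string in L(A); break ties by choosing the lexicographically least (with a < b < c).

By inspection of the expression, no string of length less than 3 matches, and caa is the lexicographically first match of length 3.

caa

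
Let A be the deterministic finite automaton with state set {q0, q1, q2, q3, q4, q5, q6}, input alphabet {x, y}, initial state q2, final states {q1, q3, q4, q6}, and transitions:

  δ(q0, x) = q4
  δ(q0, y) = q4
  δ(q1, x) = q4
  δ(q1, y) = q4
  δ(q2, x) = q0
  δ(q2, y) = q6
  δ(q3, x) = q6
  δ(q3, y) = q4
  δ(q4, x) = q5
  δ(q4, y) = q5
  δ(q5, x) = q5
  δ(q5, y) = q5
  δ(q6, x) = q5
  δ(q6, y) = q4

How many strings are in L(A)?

The useful subgraph on states {q0, q2, q4, q6} is acyclic, so L(A) is finite; the longest accepting path visits 3 useful states, giving maximum string length 2.
Counting accepting paths from q2 by length: 1 of length 1, 3 of length 2. Total 4.

4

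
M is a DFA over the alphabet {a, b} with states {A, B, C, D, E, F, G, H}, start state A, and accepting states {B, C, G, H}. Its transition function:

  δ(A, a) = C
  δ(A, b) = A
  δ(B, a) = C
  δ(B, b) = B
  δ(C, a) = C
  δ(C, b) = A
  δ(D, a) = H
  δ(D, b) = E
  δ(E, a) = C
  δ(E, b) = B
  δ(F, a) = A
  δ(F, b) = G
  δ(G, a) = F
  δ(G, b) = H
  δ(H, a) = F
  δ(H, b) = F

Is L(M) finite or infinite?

State A is reachable from the start and can reach an accepting state, and it lies on the cycle A → A.
Traversing that cycle any number of times yields accepted strings of unbounded length, so the language is infinite.

infinite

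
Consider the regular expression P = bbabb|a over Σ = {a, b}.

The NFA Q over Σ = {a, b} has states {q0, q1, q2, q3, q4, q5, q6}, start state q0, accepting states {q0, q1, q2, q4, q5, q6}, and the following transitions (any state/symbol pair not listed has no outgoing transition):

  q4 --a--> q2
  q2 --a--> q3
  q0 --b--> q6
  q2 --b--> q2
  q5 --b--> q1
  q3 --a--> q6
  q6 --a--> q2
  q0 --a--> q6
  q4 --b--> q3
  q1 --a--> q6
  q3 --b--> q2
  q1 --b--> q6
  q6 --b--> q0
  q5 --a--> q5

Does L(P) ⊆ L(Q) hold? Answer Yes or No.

Converting the expression P to a DFA (subset construction, then merging equivalent states) gives the minimal DFA with states {p0, p1, p2, p3, p4, p5, p6}, start state p0, accepting states {p1} and transitions p0: a→p1, b→p2; p1: a→p3, b→p3; p2: a→p3, b→p4; p3: a→p3, b→p3; p4: a→p5, b→p3; p5: a→p3, b→p6; p6: a→p3, b→p1.
Exploring the product automaton P × Q from the start pair (p0, q0), following both machines on each input symbol, reaches 10 state pairs: (p0, q0), (p1, q6), (p2, q6), (p3, q2), (p3, q0), (p4, q0), (p3, q3), (p3, q6), (p5, q6), (p6, q0).
P accepts in {p1} and Q accepts in {q0, q1, q2, q4, q5, q6}. The reachable pairs whose P-component is accepting are (p1, q6); in each of them the Q-component is accepting too, so the product for L(P) \ L(Q) (P-component accepting, Q-component rejecting) has no reachable accepting pair and the difference is empty.
Hence every string in L(P) is also in L(Q).

Yes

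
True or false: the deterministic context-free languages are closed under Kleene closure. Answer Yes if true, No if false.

L = {c aⁿbⁿ : n≥0} ∪ {cc aⁿb²ⁿ : n≥0} is a DCFL (the number of leading c's fixes which ratio the DPDA checks), but L* is not. Every word of L starts with c, so in a factorisation of the string cc aⁱbʲ (i≥1) into words of L each factor begins at one of the two c's: either the whole string is a single word of L (forcing j = 2i), or it splits as c · (c aⁱbʲ) with c ∈ L (take n = 0) and c aⁱbʲ ∈ L (forcing j = i). Thus L* ∩ cca⁺b* = {cc aⁿbⁿ : n≥1} ∪ {cc aⁿb²ⁿ : n≥1}. A DPDA for L* would give one for this intersection with a regular set, and, started from its configuration after reading cc, one for {aⁿbⁿ : n≥1} ∪ {aⁿb²ⁿ : n≥1}, which no deterministic PDA accepts (a DPDA for it would have a single run on aⁿb²ⁿ, accepting after the prefix aⁿbⁿ and accepting again after n more b's; an ordinary PDA that simulates it on a's and b's and, at any moment when it is accepting, may switch to reading only a fresh letter d while feeding each d to the simulation as a b, would accept aⁱbʲdᵏ (k≥1) exactly when both aⁱbʲ and aⁱbʲ⁺ᵏ are in the language, i.e. its language intersected with the regular set a*b*d⁺ would be exactly {aⁿbⁿdⁿ : n≥1} — impossible, since context-free languages are closed under intersection with regular sets and {aⁿbⁿdⁿ} is not context-free). So L* is not a DCFL.

No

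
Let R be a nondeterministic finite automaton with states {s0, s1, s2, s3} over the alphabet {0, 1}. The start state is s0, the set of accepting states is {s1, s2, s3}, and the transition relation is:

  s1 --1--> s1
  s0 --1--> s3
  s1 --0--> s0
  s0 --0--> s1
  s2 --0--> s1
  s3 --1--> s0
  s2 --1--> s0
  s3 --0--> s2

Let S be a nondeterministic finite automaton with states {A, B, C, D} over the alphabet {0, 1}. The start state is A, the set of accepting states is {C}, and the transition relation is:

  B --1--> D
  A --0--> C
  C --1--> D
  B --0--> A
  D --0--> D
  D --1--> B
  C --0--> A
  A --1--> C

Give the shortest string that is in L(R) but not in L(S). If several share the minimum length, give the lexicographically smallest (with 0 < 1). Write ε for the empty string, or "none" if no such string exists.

The string 01 is accepted by R but not by S.
No shorter string lies in the difference, and 01 is the lexicographically first length-2 string in L(R) \ L(S).

01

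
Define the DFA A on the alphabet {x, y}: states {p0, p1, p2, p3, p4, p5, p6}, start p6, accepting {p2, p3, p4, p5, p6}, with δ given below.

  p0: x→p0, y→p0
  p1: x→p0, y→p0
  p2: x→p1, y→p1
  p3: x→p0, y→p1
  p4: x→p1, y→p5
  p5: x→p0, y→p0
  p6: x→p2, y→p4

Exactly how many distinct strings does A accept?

4

The useful subgraph on states {p2, p4, p5, p6} is acyclic, so L(A) is finite; the longest accepting path visits 3 useful states, giving maximum string length 2.
Counting accepting paths from p6 by length: 1 of length 0, 2 of length 1, 1 of length 2. Total 4.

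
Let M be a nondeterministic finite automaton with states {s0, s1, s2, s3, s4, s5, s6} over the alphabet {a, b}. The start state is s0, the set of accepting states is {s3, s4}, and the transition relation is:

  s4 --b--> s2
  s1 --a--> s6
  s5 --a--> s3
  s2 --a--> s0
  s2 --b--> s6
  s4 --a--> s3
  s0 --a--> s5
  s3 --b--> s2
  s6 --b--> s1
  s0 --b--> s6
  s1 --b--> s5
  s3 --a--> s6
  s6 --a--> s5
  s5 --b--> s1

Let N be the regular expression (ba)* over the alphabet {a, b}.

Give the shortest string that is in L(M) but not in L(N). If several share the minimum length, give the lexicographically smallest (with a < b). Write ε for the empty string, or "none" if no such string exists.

aa

The string aa is accepted by M but not by N.
No shorter string lies in the difference, and aa is the lexicographically first length-2 string in L(M) \ L(N).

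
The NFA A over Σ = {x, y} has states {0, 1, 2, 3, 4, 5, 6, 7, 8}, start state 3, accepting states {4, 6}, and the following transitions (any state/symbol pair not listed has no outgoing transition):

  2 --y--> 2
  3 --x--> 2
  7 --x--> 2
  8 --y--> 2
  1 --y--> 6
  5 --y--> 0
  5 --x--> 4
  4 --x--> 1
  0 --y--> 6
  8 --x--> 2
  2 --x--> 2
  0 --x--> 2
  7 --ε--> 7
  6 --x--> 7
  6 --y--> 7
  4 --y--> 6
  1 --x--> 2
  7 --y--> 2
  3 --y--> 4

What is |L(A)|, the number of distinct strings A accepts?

3

The useful subgraph on states {1, 3, 4, 6} is acyclic, so L(A) is finite; the longest accepting path visits 4 useful states, giving maximum string length 3.
Counting accepting paths from 3 by length: 1 of length 1, 1 of length 2, 1 of length 3. Total 3.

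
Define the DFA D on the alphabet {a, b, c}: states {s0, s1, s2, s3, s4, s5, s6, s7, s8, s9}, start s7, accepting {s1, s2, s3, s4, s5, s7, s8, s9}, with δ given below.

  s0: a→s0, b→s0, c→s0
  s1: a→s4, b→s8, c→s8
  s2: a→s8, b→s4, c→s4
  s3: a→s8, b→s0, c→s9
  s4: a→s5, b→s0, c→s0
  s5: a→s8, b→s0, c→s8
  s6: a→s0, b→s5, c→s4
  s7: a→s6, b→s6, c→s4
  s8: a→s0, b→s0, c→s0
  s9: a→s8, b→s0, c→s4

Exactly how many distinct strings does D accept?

The useful subgraph on states {s4, s5, s6, s7, s8} is acyclic, so L(D) is finite; the longest accepting path visits 5 useful states, giving maximum string length 4.
Counting accepting paths from s7 by length: 1 of length 0, 1 of length 1, 5 of length 2, 8 of length 3, 4 of length 4. Total 19.

19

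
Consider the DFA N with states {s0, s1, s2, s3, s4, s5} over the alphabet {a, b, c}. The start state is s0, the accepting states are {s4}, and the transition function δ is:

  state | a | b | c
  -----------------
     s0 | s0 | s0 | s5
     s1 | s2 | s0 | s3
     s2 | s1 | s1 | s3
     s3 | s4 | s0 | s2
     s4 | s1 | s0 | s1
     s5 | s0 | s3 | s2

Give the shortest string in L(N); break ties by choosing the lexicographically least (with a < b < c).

cba

A breadth-first search from s0 reaches an accepting state first via the path s0 → s5 → s3 → s4 on input cba.
No string of length < 3 is accepted (BFS exhausts all shorter strings without reaching an accepting state), and cba is the lexicographically least accepting string of length 3.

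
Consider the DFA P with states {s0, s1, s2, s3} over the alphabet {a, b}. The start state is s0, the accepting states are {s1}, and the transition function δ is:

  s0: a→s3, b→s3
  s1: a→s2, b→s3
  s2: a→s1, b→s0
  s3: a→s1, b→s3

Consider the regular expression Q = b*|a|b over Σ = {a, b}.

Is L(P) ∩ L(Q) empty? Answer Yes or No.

Converting the expression Q to a DFA (subset construction, then merging equivalent states) gives the minimal DFA with states {q0, q1, q2, q3}, start state q0, accepting states {q0, q1, q2} and transitions q0: a→q1, b→q2; q1: a→q3, b→q3; q2: a→q3, b→q2; q3: a→q3, b→q3.
Exploring the product automaton P × Q from the start pair (s0, q0), following both machines on each input symbol, reaches 7 state pairs: (s0, q0), (s3, q1), (s3, q2), (s1, q3), (s3, q3), (s2, q3), (s0, q3).
P accepts in {s1} and Q accepts in {q0, q1, q2}; no reachable pair has both components accepting, so no string drives both machines to acceptance simultaneously and L(P) ∩ L(Q) = ∅.
So no string is accepted by both, and the intersection is empty.

Yes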